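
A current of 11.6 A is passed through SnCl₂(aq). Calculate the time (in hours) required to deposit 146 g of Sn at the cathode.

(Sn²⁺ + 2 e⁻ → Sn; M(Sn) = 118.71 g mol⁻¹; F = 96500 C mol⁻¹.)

n(Sn) = m/M = 146 / 118.71 = 1.230 mol.
Each Sn atom requires 2 electrons, so n(e⁻) = 2 × 1.230 = 2.460 mol.
Q = n(e⁻)·F = 2.460 × 96500 = 237400 C.
t = Q/I = 237400 / 11.60 A = 20460 s = 5.68 h.

5.68 h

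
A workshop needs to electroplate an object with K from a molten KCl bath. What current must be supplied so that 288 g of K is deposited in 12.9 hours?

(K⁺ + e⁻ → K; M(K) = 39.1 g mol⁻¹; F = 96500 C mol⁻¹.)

15.3 A

n(K) = 288 / 39.1 = 7.366 mol.
n(e⁻) = 1 × 7.366 = 7.366 mol.
Q = n(e⁻)·F = 7.366 × 96500 = 710800 C.
I = Q/t = 710800 / 46440 s = 15.3 A.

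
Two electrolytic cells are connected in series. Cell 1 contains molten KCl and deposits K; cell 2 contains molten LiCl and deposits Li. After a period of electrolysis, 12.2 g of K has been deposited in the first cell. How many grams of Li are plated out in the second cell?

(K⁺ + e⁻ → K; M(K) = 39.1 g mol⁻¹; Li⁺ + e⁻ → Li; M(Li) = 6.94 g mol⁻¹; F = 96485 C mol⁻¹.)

n(K) = 12.2 / 39.1 = 0.3120 mol.
Since K⁺ + e⁻ → K, n(e⁻) passed = 1 × 0.3120 = 0.3120 mol.
Cells in series carry the same charge, so the same 0.3120 mol of electrons passes through cell 2.
Li⁺ + e⁻ → Li, so n(Li) = 0.3120 / 1 = 0.3120 mol.
m(Li) = 0.3120 × 6.94 = 2.17 g.

2.17 g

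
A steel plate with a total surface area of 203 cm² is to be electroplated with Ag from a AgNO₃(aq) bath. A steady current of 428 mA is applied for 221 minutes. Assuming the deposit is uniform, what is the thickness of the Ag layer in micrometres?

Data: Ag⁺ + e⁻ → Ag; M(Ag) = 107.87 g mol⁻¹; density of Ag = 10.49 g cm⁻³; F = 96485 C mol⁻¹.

Q = I·t = 0.4280 × 13260 = 5675 C; n(e⁻) = 0.05882 mol.
n(Ag) = n(e⁻)/1 = 0.05882 mol, so m = 0.05882 × 107.87 = 6.345 g.
Volume = m/ρ = 6.345 / 10.49 = 0.6049 cm³.
Thickness = V/A = 0.6049 / 203 = 0.00298 cm = 29.8 μm.

29.8 μm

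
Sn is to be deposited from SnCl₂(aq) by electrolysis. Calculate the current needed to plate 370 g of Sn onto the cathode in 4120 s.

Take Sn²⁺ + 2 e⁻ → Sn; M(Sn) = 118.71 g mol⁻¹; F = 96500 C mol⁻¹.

n(Sn) = 370 / 118.71 = 3.117 mol.
n(e⁻) = 2 × 3.117 = 6.234 mol.
Q = n(e⁻)·F = 6.234 × 96500 = 601500 C.
I = Q/t = 601500 / 4120.0 s = 146 A.

146 A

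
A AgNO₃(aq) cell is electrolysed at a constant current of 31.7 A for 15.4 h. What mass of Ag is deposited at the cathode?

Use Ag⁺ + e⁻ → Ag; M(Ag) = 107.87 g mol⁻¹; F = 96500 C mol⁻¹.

1960 g

Q = I·t = 31.70 A × 55440 s = 1757000 C.
n(e⁻) = Q/F = 1757000 / 96500 = 18.21 mol.
Ag⁺ + e⁻ → Ag, so n(Ag) = n(e⁻)/1 = 18.21 mol.
m = n·M = 18.21 × 107.87 = 1960 g.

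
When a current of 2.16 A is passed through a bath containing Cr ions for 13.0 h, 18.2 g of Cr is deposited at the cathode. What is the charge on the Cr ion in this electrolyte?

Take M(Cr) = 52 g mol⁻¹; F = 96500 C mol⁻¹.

+3

Q = I·t = 2.160 A × 46800 s = 101100 C, so n(e⁻) = 101100/96500 = 1.048 mol.
n(Cr) deposited = 18.2 / 52 = 0.3500 mol.
Electrons per atom = n(e⁻)/n(Cr) = 1.048 / 0.3500 = 2.99 ≈ 3, so the ion is Cr³⁺.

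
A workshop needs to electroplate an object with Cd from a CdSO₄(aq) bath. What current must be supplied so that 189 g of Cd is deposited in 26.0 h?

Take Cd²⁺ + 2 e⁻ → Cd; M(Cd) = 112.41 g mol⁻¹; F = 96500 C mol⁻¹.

3.47 A

n(Cd) = 189 / 112.41 = 1.681 mol.
n(e⁻) = 2 × 1.681 = 3.363 mol.
Q = n(e⁻)·F = 3.363 × 96500 = 324500 C.
I = Q/t = 324500 / 93600 s = 3.47 A.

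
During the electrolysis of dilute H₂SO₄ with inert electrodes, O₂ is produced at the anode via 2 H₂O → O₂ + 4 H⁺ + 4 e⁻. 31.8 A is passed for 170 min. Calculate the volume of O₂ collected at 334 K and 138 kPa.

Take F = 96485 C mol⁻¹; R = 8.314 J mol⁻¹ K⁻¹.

Q = I·t = 31.80 A × 10200 s = 324400 C.
n(e⁻) = Q/F = 324400 / 96485 = 3.362 mol.
4 electrons are transferred per O₂ molecule, so n(O₂) = 3.362 / 4 = 0.8404 mol.
V = nRT/P = (0.8404 × 8.314 × 334) / (138 × 10³ Pa) = 0.0169 m³ = 16.9 L.

16.9 L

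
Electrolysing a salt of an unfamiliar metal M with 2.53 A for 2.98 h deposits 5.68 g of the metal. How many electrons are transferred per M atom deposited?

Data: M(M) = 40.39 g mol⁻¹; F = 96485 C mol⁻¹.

2

Q = I·t = 2.530 A × 10728 s = 27140 C, so n(e⁻) = 27140/96485 = 0.2813 mol.
n(M) deposited = 5.68 / 40.39 = 0.1406 mol.
Electrons per atom = n(e⁻)/n(M) = 0.2813 / 0.1406 = 2.00 ≈ 2, so the ion is M²⁺.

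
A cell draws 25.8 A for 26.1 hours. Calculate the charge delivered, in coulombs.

Q = I·t = 25.80 A × 93960 s = 2.42 × 10⁶ C.

2.42 × 10⁶ C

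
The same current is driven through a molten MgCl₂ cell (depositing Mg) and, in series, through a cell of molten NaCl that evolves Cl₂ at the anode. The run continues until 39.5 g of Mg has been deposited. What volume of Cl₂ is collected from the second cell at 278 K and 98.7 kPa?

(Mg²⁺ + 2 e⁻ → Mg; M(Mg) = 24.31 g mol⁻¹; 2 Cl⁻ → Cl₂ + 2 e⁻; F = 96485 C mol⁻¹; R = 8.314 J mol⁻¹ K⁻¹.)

n(Mg) = 39.5 / 24.31 = 1.625 mol, so n(e⁻) = 2 × 1.625 = 3.250 mol.
The cells are in series, so the same 3.250 mol of electrons passes through the second cell.
2 Cl⁻ → Cl₂ + 2 e⁻ — 2 mol e⁻ per mol Cl₂, so n(Cl₂) = 3.250/2 = 1.625 mol.
V = nRT/P = (1.625 × 8.314 × 278) / (98.7 × 10³) = 0.0380 m³ = 38.0 L.

38.0 L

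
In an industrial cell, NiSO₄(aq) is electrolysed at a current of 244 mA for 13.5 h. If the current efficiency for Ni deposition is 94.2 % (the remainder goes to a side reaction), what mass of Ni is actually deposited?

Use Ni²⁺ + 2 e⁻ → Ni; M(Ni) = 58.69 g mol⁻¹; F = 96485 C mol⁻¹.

3.40 g

Q = I·t = 0.2440 × 48600 = 11860 C.
n(e⁻) = 11860/96485 = 0.1229 mol; theoretically n(Ni) = 0.1229/2 = 0.06145 mol, m_theo = 3.607 g.
At 94.2 % efficiency, m_actual = 0.942 × 3.607 = 3.40 g.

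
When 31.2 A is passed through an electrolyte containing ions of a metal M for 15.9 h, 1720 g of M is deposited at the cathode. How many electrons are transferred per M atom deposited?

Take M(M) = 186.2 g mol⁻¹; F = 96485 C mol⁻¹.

2

Q = I·t = 31.20 A × 57240 s = 1786000 C, so n(e⁻) = 1786000/96485 = 18.51 mol.
n(M) deposited = 1720 / 186.2 = 9.237 mol.
Electrons per atom = n(e⁻)/n(M) = 18.51 / 9.237 = 2.00 ≈ 2, so the ion is M²⁺.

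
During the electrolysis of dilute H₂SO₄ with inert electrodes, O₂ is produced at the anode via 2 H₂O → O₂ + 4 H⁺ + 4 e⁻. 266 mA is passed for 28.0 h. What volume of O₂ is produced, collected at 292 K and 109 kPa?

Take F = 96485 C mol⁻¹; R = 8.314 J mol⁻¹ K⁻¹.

1.55 L

Q = I·t = 0.2660 A × 100800 s = 26810 C.
n(e⁻) = Q/F = 26810 / 96485 = 0.2779 mol.
4 electrons are transferred per O₂ molecule, so n(O₂) = 0.2779 / 4 = 0.06947 mol.
V = nRT/P = (0.06947 × 8.314 × 292) / (109 × 10³ Pa) = 0.00155 m³ = 1.55 L.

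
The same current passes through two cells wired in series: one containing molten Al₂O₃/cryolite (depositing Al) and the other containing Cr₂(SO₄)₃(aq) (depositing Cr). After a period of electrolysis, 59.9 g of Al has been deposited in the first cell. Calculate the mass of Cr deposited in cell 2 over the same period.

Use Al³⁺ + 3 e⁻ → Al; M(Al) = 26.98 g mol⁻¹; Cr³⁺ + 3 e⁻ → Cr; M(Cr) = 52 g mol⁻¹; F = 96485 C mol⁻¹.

115 g

n(Al) = 59.9 / 26.98 = 2.220 mol.
Since Al³⁺ + 3 e⁻ → Al, n(e⁻) passed = 3 × 2.220 = 6.660 mol.
Cells in series carry the same charge, so the same 6.660 mol of electrons passes through cell 2.
Cr³⁺ + 3 e⁻ → Cr, so n(Cr) = 6.660 / 3 = 2.220 mol.
m(Cr) = 2.220 × 52 = 115 g.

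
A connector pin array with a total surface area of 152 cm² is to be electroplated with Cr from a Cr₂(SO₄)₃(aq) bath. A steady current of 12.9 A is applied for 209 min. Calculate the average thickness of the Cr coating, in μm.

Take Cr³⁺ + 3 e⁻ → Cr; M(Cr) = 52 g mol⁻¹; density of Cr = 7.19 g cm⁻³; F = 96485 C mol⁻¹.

Q = I·t = 12.90 × 12540 = 161800 C; n(e⁻) = 1.677 mol.
n(Cr) = n(e⁻)/3 = 0.5589 mol, so m = 0.5589 × 52 = 29.06 g.
Volume = m/ρ = 29.06 / 7.19 = 4.042 cm³.
Thickness = V/A = 4.042 / 152 = 0.0266 cm = 266 μm.

266 μm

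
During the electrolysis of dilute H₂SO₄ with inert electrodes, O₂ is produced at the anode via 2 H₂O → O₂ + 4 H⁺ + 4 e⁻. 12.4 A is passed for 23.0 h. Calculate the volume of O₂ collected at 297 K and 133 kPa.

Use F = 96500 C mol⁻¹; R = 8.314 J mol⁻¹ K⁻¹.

Q = I·t = 12.40 A × 82800 s = 1027000 C.
n(e⁻) = Q/F = 1027000 / 96500 = 10.64 mol.
4 electrons are transferred per O₂ molecule, so n(O₂) = 10.64 / 4 = 2.660 mol.
V = nRT/P = (2.660 × 8.314 × 297) / (133 × 10³ Pa) = 0.0494 m³ = 49.4 L.

49.4 L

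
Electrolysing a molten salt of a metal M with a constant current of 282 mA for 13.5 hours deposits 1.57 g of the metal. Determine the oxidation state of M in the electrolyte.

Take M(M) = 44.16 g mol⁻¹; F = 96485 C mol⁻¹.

Q = I·t = 0.2820 A × 48600 s = 13710 C, so n(e⁻) = 13710/96485 = 0.1420 mol.
n(M) deposited = 1.57 / 44.16 = 0.03555 mol.
Electrons per atom = n(e⁻)/n(M) = 0.1420 / 0.03555 = 4.00 ≈ 4, so the ion is M⁴⁺.

+4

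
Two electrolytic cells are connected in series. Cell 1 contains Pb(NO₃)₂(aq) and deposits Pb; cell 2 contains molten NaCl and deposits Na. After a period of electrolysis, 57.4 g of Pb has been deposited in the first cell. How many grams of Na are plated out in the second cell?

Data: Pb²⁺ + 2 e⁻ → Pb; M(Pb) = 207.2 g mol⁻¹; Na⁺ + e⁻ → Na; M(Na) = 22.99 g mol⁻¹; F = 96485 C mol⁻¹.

12.7 g

n(Pb) = 57.4 / 207.2 = 0.2770 mol.
Since Pb²⁺ + 2 e⁻ → Pb, n(e⁻) passed = 2 × 0.2770 = 0.5541 mol.
Cells in series carry the same charge, so the same 0.5541 mol of electrons passes through cell 2.
Na⁺ + e⁻ → Na, so n(Na) = 0.5541 / 1 = 0.5541 mol.
m(Na) = 0.5541 × 22.99 = 12.7 g.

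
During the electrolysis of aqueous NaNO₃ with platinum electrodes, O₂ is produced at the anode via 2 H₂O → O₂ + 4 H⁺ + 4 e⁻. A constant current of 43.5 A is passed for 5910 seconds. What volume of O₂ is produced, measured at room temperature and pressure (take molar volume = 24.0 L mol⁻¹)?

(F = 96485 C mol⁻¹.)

Q = I·t = 43.50 A × 5910.0 s = 257100 C.
n(e⁻) = Q/F = 257100 / 96485 = 2.665 mol.
4 electrons are transferred per O₂ molecule, so n(O₂) = 2.665 / 4 = 0.6661 mol.
V = n × V_m = 0.6661 × 24.0 = 16.0 L.

16.0 L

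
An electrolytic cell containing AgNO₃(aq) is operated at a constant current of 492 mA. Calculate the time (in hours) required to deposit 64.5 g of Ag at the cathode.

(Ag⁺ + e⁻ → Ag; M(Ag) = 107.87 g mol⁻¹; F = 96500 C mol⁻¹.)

32.6 h

n(Ag) = m/M = 64.5 / 107.87 = 0.5979 mol.
Each Ag atom requires 1 electron, so n(e⁻) = 1 × 0.5979 = 0.5979 mol.
Q = n(e⁻)·F = 0.5979 × 96500 = 57700 C.
t = Q/I = 57700 / 0.4920 A = 117300 s = 32.6 h.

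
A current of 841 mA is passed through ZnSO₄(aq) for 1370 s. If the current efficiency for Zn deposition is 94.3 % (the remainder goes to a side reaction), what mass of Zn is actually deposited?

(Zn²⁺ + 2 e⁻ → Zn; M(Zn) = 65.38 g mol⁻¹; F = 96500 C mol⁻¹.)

Q = I·t = 0.8410 × 1370.0 = 1152 C.
n(e⁻) = 1152/96500 = 0.01194 mol; theoretically n(Zn) = 0.01194/2 = 0.005970 mol, m_theo = 0.3903 g.
At 94.3 % efficiency, m_actual = 0.943 × 0.3903 = 0.368 g.

0.368 g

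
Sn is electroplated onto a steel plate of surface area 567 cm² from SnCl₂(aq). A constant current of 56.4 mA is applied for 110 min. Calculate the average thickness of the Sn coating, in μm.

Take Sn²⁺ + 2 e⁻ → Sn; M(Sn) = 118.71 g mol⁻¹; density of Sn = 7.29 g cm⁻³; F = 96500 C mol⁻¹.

0.554 μm

Q = I·t = 0.05640 × 6600.0 = 372.2 C; n(e⁻) = 0.003857 mol.
n(Sn) = n(e⁻)/2 = 0.001929 mol, so m = 0.001929 × 118.71 = 0.2290 g.
Volume = m/ρ = 0.2290 / 7.29 = 0.03141 cm³.
Thickness = V/A = 0.03141 / 567 = 5.54 × 10⁻⁵ cm = 0.554 μm.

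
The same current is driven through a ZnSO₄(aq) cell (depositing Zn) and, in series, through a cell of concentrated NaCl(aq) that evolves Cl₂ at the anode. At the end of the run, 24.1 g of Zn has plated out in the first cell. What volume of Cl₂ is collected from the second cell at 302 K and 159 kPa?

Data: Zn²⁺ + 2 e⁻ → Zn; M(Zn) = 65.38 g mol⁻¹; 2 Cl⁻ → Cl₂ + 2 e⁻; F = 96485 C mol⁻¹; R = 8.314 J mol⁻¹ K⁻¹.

5.82 L

n(Zn) = 24.1 / 65.38 = 0.3686 mol, so n(e⁻) = 2 × 0.3686 = 0.7372 mol.
The cells are in series, so the same 0.7372 mol of electrons passes through the second cell.
2 Cl⁻ → Cl₂ + 2 e⁻ — 2 mol e⁻ per mol Cl₂, so n(Cl₂) = 0.7372/2 = 0.3686 mol.
V = nRT/P = (0.3686 × 8.314 × 302) / (159 × 10³) = 0.00582 m³ = 5.82 L.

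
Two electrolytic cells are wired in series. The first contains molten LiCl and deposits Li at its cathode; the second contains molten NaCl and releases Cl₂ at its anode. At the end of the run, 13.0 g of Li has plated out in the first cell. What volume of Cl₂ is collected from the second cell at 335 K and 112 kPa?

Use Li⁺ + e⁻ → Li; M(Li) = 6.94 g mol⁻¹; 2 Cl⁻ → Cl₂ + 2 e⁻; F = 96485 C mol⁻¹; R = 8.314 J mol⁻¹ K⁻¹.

n(Li) = 13.0 / 6.94 = 1.873 mol, so n(e⁻) = 1 × 1.873 = 1.873 mol.
The cells are in series, so the same 1.873 mol of electrons passes through the second cell.
2 Cl⁻ → Cl₂ + 2 e⁻ — 2 mol e⁻ per mol Cl₂, so n(Cl₂) = 1.873/2 = 0.9366 mol.
V = nRT/P = (0.9366 × 8.314 × 335) / (112 × 10³) = 0.0233 m³ = 23.3 L.

23.3 L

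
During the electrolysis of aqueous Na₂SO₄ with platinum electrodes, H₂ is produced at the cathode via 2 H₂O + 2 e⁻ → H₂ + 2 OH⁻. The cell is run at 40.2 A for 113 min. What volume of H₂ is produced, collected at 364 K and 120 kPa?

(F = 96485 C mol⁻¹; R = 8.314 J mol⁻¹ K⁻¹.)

35.6 L

Q = I·t = 40.20 A × 6780.0 s = 272600 C.
n(e⁻) = Q/F = 272600 / 96485 = 2.825 mol.
2 electrons are transferred per H₂ molecule, so n(H₂) = 2.825 / 2 = 1.412 mol.
V = nRT/P = (1.412 × 8.314 × 364) / (120 × 10³ Pa) = 0.0356 m³ = 35.6 L.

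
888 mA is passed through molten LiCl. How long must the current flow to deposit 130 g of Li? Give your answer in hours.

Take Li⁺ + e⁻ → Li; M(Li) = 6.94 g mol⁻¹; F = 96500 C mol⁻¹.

565 h

n(Li) = m/M = 130 / 6.94 = 18.73 mol.
Each Li atom requires 1 electron, so n(e⁻) = 1 × 18.73 = 18.73 mol.
Q = n(e⁻)·F = 18.73 × 96500 = 1808000 C.
t = Q/I = 1808000 / 0.8880 A = 2036000 s = 565 h.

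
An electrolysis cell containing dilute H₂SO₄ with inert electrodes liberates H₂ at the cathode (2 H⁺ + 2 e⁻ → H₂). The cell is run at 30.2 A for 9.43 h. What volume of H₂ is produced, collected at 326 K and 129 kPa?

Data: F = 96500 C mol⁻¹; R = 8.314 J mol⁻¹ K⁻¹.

Q = I·t = 30.20 A × 33948 s = 1025000 C.
n(e⁻) = Q/F = 1025000 / 96500 = 10.62 mol.
2 electrons are transferred per H₂ molecule, so n(H₂) = 10.62 / 2 = 5.312 mol.
V = nRT/P = (5.312 × 8.314 × 326) / (129 × 10³ Pa) = 0.112 m³ = 112 L.

112 L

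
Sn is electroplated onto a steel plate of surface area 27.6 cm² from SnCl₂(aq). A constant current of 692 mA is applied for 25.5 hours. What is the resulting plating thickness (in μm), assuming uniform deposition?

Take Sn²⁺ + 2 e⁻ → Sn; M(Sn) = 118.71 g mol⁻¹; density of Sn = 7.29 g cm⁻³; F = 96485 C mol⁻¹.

1940 μm

Q = I·t = 0.6920 × 91800 = 63530 C; n(e⁻) = 0.6584 mol.
n(Sn) = n(e⁻)/2 = 0.3292 mol, so m = 0.3292 × 118.71 = 39.08 g.
Volume = m/ρ = 39.08 / 7.29 = 5.361 cm³.
Thickness = V/A = 5.361 / 27.6 = 0.194 cm = 1940 μm.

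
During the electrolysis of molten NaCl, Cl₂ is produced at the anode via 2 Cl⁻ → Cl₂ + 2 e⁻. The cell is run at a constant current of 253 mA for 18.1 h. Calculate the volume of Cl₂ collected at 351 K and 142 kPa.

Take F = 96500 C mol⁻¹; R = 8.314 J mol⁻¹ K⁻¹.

Q = I·t = 0.2530 A × 65160 s = 16490 C.
n(e⁻) = Q/F = 16490 / 96500 = 0.1708 mol.
2 electrons are transferred per Cl₂ molecule, so n(Cl₂) = 0.1708 / 2 = 0.08542 mol.
V = nRT/P = (0.08542 × 8.314 × 351) / (142 × 10³ Pa) = 0.00176 m³ = 1.76 L.

1.76 L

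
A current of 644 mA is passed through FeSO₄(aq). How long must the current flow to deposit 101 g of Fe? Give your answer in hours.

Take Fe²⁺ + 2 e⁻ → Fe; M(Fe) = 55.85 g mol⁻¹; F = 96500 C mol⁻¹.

151 h

n(Fe) = m/M = 101 / 55.85 = 1.808 mol.
Each Fe atom requires 2 electrons, so n(e⁻) = 2 × 1.808 = 3.617 mol.
Q = n(e⁻)·F = 3.617 × 96500 = 349000 C.
t = Q/I = 349000 / 0.6440 A = 542000 s = 151 h.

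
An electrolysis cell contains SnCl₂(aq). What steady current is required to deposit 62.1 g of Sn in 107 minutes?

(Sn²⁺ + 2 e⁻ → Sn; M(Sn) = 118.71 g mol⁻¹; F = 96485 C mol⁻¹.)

n(Sn) = 62.1 / 118.71 = 0.5231 mol.
n(e⁻) = 2 × 0.5231 = 1.046 mol.
Q = n(e⁻)·F = 1.046 × 96485 = 100900 C.
I = Q/t = 100900 / 6420.0 s = 15.7 A.

15.7 A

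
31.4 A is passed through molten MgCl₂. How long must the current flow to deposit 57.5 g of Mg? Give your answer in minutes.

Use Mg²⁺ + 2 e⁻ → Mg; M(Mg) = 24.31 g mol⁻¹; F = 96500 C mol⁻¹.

242 min

n(Mg) = m/M = 57.5 / 24.31 = 2.365 mol.
Each Mg atom requires 2 electrons, so n(e⁻) = 2 × 2.365 = 4.731 mol.
Q = n(e⁻)·F = 4.731 × 96500 = 456500 C.
t = Q/I = 456500 / 31.40 A = 14540 s = 242 min.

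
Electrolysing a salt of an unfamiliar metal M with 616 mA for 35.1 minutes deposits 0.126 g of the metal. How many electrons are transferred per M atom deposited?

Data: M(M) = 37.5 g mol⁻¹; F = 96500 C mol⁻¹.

4

Q = I·t = 0.6160 A × 2106.0 s = 1297 C, so n(e⁻) = 1297/96500 = 0.01344 mol.
n(M) deposited = 0.126 / 37.5 = 0.003360 mol.
Electrons per atom = n(e⁻)/n(M) = 0.01344 / 0.003360 = 4.00 ≈ 4, so the ion is M⁴⁺.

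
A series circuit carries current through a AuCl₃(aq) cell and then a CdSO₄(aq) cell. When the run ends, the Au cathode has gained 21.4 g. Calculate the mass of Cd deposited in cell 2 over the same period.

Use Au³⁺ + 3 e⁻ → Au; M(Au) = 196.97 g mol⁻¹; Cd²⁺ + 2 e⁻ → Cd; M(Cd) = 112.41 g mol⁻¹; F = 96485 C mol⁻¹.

18.3 g

n(Au) = 21.4 / 196.97 = 0.1086 mol.
Since Au³⁺ + 3 e⁻ → Au, n(e⁻) passed = 3 × 0.1086 = 0.3259 mol.
Cells in series carry the same charge, so the same 0.3259 mol of electrons passes through cell 2.
Cd²⁺ + 2 e⁻ → Cd, so n(Cd) = 0.3259 / 2 = 0.1630 mol.
m(Cd) = 0.1630 × 112.41 = 18.3 g.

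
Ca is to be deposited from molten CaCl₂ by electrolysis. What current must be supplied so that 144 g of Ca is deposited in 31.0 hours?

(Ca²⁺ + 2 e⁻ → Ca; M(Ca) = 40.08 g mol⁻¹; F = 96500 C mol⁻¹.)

6.21 A

n(Ca) = 144 / 40.08 = 3.593 mol.
n(e⁻) = 2 × 3.593 = 7.186 mol.
Q = n(e⁻)·F = 7.186 × 96500 = 693400 C.
I = Q/t = 693400 / 111600 s = 6.21 A.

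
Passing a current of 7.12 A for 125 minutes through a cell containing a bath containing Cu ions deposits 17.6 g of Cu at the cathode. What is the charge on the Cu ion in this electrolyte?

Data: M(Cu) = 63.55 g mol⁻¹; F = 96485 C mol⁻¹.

Q = I·t = 7.120 A × 7500.0 s = 53400 C, so n(e⁻) = 53400/96485 = 0.5535 mol.
n(Cu) deposited = 17.6 / 63.55 = 0.2769 mol.
Electrons per atom = n(e⁻)/n(Cu) = 0.5535 / 0.2769 = 2.00 ≈ 2, so the ion is Cu²⁺.

+2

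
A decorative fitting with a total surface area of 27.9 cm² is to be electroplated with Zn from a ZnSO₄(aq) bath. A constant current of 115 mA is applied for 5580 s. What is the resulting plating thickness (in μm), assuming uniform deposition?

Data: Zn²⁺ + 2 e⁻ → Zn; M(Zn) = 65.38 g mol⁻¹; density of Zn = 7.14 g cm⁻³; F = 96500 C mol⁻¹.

Q = I·t = 0.1150 × 5580.0 = 641.7 C; n(e⁻) = 0.006650 mol.
n(Zn) = n(e⁻)/2 = 0.003325 mol, so m = 0.003325 × 65.38 = 0.2174 g.
Volume = m/ρ = 0.2174 / 7.14 = 0.03045 cm³.
Thickness = V/A = 0.03045 / 27.9 = 0.00109 cm = 10.9 μm.

10.9 μm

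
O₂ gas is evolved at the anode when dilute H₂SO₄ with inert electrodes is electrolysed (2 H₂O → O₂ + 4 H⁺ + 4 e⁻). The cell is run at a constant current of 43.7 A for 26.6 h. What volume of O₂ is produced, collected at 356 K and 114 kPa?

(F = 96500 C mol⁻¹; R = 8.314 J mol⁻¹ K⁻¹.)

Q = I·t = 43.70 A × 95760 s = 4185000 C.
n(e⁻) = Q/F = 4185000 / 96500 = 43.36 mol.
4 electrons are transferred per O₂ molecule, so n(O₂) = 43.36 / 4 = 10.84 mol.
V = nRT/P = (10.84 × 8.314 × 356) / (114 × 10³ Pa) = 0.281 m³ = 281 L.

281 L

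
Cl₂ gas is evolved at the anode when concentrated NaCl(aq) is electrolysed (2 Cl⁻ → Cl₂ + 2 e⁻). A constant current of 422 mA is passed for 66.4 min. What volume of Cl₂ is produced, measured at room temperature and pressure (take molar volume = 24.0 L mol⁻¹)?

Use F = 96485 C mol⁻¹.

Q = I·t = 0.4220 A × 3984.0 s = 1681 C.
n(e⁻) = Q/F = 1681 / 96485 = 0.01742 mol.
2 electrons are transferred per Cl₂ molecule, so n(Cl₂) = 0.01742 / 2 = 0.008712 mol.
V = n × V_m = 0.008712 × 24.0 = 0.209 L.

0.209 L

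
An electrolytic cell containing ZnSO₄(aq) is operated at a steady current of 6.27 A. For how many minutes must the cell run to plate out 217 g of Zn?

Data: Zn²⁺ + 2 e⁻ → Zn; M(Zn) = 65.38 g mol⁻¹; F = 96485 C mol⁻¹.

n(Zn) = m/M = 217 / 65.38 = 3.319 mol.
Each Zn atom requires 2 electrons, so n(e⁻) = 2 × 3.319 = 6.638 mol.
Q = n(e⁻)·F = 6.638 × 96485 = 640500 C.
t = Q/I = 640500 / 6.270 A = 102100 s = 1700 min.

1700 min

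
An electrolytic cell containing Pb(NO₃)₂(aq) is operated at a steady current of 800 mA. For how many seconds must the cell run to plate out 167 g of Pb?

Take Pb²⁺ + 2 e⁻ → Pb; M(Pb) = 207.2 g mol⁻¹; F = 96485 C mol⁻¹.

1.94 × 10⁵ s

n(Pb) = m/M = 167 / 207.2 = 0.8060 mol.
Each Pb atom requires 2 electrons, so n(e⁻) = 2 × 0.8060 = 1.612 mol.
Q = n(e⁻)·F = 1.612 × 96485 = 155500 C.
t = Q/I = 155500 / 0.8000 A = 194400 s.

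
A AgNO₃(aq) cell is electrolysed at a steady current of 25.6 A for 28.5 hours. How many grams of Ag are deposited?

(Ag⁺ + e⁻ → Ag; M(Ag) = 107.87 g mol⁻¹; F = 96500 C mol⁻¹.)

Q = I·t = 25.60 A × 102600 s = 2627000 C.
n(e⁻) = Q/F = 2627000 / 96500 = 27.22 mol.
Ag⁺ + e⁻ → Ag, so n(Ag) = n(e⁻)/1 = 27.22 mol.
m = n·M = 27.22 × 107.87 = 2940 g.

2940 g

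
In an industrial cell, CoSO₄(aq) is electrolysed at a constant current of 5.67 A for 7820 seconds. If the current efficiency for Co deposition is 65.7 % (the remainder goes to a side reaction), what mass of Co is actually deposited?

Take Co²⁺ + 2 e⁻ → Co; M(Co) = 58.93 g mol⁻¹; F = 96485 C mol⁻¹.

8.90 g

Q = I·t = 5.670 × 7820.0 = 44340 C.
n(e⁻) = 44340/96485 = 0.4595 mol; theoretically n(Co) = 0.4595/2 = 0.2298 mol, m_theo = 13.54 g.
At 65.7 % efficiency, m_actual = 0.657 × 13.54 = 8.90 g.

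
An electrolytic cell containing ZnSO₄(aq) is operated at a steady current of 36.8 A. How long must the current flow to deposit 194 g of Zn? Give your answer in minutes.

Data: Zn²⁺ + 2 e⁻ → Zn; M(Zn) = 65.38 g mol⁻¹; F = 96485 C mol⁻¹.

259 min

n(Zn) = m/M = 194 / 65.38 = 2.967 mol.
Each Zn atom requires 2 electrons, so n(e⁻) = 2 × 2.967 = 5.935 mol.
Q = n(e⁻)·F = 5.935 × 96485 = 572600 C.
t = Q/I = 572600 / 36.80 A = 15560 s = 259 min.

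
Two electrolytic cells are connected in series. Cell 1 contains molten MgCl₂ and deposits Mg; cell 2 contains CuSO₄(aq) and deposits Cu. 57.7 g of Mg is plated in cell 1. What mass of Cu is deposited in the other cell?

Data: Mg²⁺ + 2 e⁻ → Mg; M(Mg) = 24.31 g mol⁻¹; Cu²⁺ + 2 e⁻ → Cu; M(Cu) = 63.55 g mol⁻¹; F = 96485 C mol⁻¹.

n(Mg) = 57.7 / 24.31 = 2.374 mol.
Since Mg²⁺ + 2 e⁻ → Mg, n(e⁻) passed = 2 × 2.374 = 4.747 mol.
Cells in series carry the same charge, so the same 4.747 mol of electrons passes through cell 2.
Cu²⁺ + 2 e⁻ → Cu, so n(Cu) = 4.747 / 2 = 2.374 mol.
m(Cu) = 2.374 × 63.55 = 151 g.

151 g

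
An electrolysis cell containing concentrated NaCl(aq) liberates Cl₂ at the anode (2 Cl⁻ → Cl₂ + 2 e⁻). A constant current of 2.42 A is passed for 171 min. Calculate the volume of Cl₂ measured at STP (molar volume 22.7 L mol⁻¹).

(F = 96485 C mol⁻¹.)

2.92 L

Q = I·t = 2.420 A × 10260 s = 24830 C.
n(e⁻) = Q/F = 24830 / 96485 = 0.2573 mol.
2 electrons are transferred per Cl₂ molecule, so n(Cl₂) = 0.2573 / 2 = 0.1287 mol.
V = n × V_m = 0.1287 × 22.7 = 2.92 L.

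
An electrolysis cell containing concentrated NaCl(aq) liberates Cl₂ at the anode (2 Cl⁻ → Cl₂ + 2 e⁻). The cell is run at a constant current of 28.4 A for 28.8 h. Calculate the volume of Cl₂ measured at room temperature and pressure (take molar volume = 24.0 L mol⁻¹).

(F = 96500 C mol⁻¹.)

Q = I·t = 28.40 A × 103680 s = 2945000 C.
n(e⁻) = Q/F = 2945000 / 96500 = 30.51 mol.
2 electrons are transferred per Cl₂ molecule, so n(Cl₂) = 30.51 / 2 = 15.26 mol.
V = n × V_m = 15.26 × 24.0 = 366 L.

366 L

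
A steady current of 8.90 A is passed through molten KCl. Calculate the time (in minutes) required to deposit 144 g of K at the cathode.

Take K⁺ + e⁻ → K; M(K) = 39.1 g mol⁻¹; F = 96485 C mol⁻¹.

665 min

n(K) = m/M = 144 / 39.1 = 3.683 mol.
Each K atom requires 1 electron, so n(e⁻) = 1 × 3.683 = 3.683 mol.
Q = n(e⁻)·F = 3.683 × 96485 = 355300 C.
t = Q/I = 355300 / 8.900 A = 39930 s = 665 min.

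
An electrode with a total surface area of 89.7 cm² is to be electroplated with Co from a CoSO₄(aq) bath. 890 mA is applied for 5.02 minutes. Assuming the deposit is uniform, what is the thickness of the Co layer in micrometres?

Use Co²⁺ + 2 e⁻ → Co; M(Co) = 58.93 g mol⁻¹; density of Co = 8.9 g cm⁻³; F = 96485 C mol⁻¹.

1.03 μm

Q = I·t = 0.8900 × 301.20 = 268.1 C; n(e⁻) = 0.002778 mol.
n(Co) = n(e⁻)/2 = 0.001389 mol, so m = 0.001389 × 58.93 = 0.08186 g.
Volume = m/ρ = 0.08186 / 8.9 = 0.009198 cm³.
Thickness = V/A = 0.009198 / 89.7 = 1.03 × 10⁻⁴ cm = 1.03 μm.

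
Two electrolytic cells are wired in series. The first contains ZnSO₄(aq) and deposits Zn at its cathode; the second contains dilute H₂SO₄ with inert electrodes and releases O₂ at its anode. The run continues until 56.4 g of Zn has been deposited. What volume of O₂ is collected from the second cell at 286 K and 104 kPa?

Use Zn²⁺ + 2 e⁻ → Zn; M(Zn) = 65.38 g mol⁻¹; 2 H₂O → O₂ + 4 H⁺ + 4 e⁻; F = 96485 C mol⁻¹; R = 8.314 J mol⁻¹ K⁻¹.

n(Zn) = 56.4 / 65.38 = 0.8626 mol, so n(e⁻) = 2 × 0.8626 = 1.725 mol.
The cells are in series, so the same 1.725 mol of electrons passes through the second cell.
2 H₂O → O₂ + 4 H⁺ + 4 e⁻ — 4 mol e⁻ per mol O₂, so n(O₂) = 1.725/4 = 0.4313 mol.
V = nRT/P = (0.4313 × 8.314 × 286) / (104 × 10³) = 0.00986 m³ = 9.86 L.

9.86 L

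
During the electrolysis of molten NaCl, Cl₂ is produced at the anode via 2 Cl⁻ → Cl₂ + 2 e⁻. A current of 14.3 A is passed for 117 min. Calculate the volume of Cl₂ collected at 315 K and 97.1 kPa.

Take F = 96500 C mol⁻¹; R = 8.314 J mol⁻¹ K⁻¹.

Q = I·t = 14.30 A × 7020.0 s = 100400 C.
n(e⁻) = Q/F = 100400 / 96500 = 1.040 mol.
2 electrons are transferred per Cl₂ molecule, so n(Cl₂) = 1.040 / 2 = 0.5201 mol.
V = nRT/P = (0.5201 × 8.314 × 315) / (97.1 × 10³ Pa) = 0.0140 m³ = 14.0 L.

14.0 L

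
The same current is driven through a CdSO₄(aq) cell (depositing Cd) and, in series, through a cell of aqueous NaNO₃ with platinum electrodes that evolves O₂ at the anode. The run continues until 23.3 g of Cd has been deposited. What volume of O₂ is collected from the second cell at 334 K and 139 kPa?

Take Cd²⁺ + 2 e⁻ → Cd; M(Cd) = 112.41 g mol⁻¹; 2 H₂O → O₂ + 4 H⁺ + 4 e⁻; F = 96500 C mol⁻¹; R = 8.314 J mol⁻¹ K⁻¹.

2.07 L

n(Cd) = 23.3 / 112.41 = 0.2073 mol, so n(e⁻) = 2 × 0.2073 = 0.4146 mol.
The cells are in series, so the same 0.4146 mol of electrons passes through the second cell.
2 H₂O → O₂ + 4 H⁺ + 4 e⁻ — 4 mol e⁻ per mol O₂, so n(O₂) = 0.4146/4 = 0.1036 mol.
V = nRT/P = (0.1036 × 8.314 × 334) / (139 × 10³) = 0.00207 m³ = 2.07 L.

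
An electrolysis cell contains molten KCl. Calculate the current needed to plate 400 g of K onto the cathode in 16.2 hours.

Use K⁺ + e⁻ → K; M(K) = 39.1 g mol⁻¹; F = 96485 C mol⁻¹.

n(K) = 400 / 39.1 = 10.23 mol.
n(e⁻) = 1 × 10.23 = 10.23 mol.
Q = n(e⁻)·F = 10.23 × 96485 = 987100 C.
I = Q/t = 987100 / 58320 s = 16.9 A.

16.9 A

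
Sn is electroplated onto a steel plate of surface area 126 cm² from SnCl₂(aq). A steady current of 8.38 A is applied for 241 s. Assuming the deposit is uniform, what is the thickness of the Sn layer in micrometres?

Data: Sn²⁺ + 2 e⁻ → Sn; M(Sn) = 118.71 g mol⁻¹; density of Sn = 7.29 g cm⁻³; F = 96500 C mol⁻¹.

13.5 μm

Q = I·t = 8.380 × 241.00 = 2020 C; n(e⁻) = 0.02093 mol.
n(Sn) = n(e⁻)/2 = 0.01046 mol, so m = 0.01046 × 118.71 = 1.242 g.
Volume = m/ρ = 1.242 / 7.29 = 0.1704 cm³.
Thickness = V/A = 0.1704 / 126 = 0.00135 cm = 13.5 μm.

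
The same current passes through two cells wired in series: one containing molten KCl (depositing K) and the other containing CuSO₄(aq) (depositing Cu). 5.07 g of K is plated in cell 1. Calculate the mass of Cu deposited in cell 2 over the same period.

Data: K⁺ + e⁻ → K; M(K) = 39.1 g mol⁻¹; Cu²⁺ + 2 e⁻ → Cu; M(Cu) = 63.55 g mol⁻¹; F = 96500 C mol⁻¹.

4.12 g

n(K) = 5.07 / 39.1 = 0.1297 mol.
Since K⁺ + e⁻ → K, n(e⁻) passed = 1 × 0.1297 = 0.1297 mol.
Cells in series carry the same charge, so the same 0.1297 mol of electrons passes through cell 2.
Cu²⁺ + 2 e⁻ → Cu, so n(Cu) = 0.1297 / 2 = 0.06483 mol.
m(Cu) = 0.06483 × 63.55 = 4.12 g.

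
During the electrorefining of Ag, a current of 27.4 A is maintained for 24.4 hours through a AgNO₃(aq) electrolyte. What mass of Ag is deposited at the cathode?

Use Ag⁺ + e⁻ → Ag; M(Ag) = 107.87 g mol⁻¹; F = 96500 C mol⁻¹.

2690 g

Q = I·t = 27.40 A × 87840 s = 2407000 C.
n(e⁻) = Q/F = 2407000 / 96500 = 24.94 mol.
Ag⁺ + e⁻ → Ag, so n(Ag) = n(e⁻)/1 = 24.94 mol.
m = n·M = 24.94 × 107.87 = 2690 g.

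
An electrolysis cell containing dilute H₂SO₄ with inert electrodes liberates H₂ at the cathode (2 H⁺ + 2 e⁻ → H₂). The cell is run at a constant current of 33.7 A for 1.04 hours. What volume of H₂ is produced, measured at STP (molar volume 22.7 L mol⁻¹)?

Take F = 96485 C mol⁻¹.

Q = I·t = 33.70 A × 3744.0 s = 126200 C.
n(e⁻) = Q/F = 126200 / 96485 = 1.308 mol.
2 electrons are transferred per H₂ molecule, so n(H₂) = 1.308 / 2 = 0.6538 mol.
V = n × V_m = 0.6538 × 22.7 = 14.8 L.

14.8 L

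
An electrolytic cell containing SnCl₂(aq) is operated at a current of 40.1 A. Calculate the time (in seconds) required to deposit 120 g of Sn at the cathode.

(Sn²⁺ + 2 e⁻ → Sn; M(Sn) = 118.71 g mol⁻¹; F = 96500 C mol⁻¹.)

4870 s

n(Sn) = m/M = 120 / 118.71 = 1.011 mol.
Each Sn atom requires 2 electrons, so n(e⁻) = 2 × 1.011 = 2.022 mol.
Q = n(e⁻)·F = 2.022 × 96500 = 195100 C.
t = Q/I = 195100 / 40.10 A = 4865 s.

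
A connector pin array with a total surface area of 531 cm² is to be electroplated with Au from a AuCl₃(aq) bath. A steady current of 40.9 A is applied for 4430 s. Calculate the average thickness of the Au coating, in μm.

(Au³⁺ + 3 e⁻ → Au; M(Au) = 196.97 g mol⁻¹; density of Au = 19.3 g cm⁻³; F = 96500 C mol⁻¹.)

120 μm

Q = I·t = 40.90 × 4430.0 = 181200 C; n(e⁻) = 1.878 mol.
n(Au) = n(e⁻)/3 = 0.6259 mol, so m = 0.6259 × 196.97 = 123.3 g.
Volume = m/ρ = 123.3 / 19.3 = 6.387 cm³.
Thickness = V/A = 6.387 / 531 = 0.0120 cm = 120 μm.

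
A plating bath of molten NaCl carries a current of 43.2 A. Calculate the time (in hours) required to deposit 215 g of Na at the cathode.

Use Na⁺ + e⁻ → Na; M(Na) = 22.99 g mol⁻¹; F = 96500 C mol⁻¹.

5.80 h

n(Na) = m/M = 215 / 22.99 = 9.352 mol.
Each Na atom requires 1 electron, so n(e⁻) = 1 × 9.352 = 9.352 mol.
Q = n(e⁻)·F = 9.352 × 96500 = 902500 C.
t = Q/I = 902500 / 43.20 A = 20890 s = 5.80 h.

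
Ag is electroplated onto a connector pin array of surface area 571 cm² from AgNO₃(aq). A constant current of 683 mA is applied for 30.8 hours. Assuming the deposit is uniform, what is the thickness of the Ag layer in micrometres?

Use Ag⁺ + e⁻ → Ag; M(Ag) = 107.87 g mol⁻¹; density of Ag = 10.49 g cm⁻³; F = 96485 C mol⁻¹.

141 μm

Q = I·t = 0.6830 × 110880 = 75730 C; n(e⁻) = 0.7849 mol.
n(Ag) = n(e⁻)/1 = 0.7849 mol, so m = 0.7849 × 107.87 = 84.67 g.
Volume = m/ρ = 84.67 / 10.49 = 8.071 cm³.
Thickness = V/A = 8.071 / 571 = 0.0141 cm = 141 μm.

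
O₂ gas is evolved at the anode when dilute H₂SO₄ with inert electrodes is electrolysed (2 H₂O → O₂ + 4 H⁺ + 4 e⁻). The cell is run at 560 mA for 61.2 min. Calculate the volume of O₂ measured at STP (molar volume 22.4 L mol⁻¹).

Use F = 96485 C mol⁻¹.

0.119 L

Q = I·t = 0.5600 A × 3672.0 s = 2056 C.
n(e⁻) = Q/F = 2056 / 96485 = 0.02131 mol.
4 electrons are transferred per O₂ molecule, so n(O₂) = 0.02131 / 4 = 0.005328 mol.
V = n × V_m = 0.005328 × 22.4 = 0.119 L.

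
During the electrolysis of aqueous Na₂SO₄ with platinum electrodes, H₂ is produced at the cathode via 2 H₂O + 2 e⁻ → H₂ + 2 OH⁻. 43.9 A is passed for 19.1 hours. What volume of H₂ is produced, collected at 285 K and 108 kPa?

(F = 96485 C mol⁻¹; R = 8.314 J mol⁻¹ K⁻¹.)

Q = I·t = 43.90 A × 68760 s = 3019000 C.
n(e⁻) = Q/F = 3019000 / 96485 = 31.29 mol.
2 electrons are transferred per H₂ molecule, so n(H₂) = 31.29 / 2 = 15.64 mol.
V = nRT/P = (15.64 × 8.314 × 285) / (108 × 10³ Pa) = 0.343 m³ = 343 L.

343 L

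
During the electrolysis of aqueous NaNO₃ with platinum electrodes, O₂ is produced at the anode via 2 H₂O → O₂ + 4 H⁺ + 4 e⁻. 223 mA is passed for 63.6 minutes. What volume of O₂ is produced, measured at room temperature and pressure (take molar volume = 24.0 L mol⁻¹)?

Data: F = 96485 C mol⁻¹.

Q = I·t = 0.2230 A × 3816.0 s = 851.0 C.
n(e⁻) = Q/F = 851.0 / 96485 = 0.008820 mol.
4 electrons are transferred per O₂ molecule, so n(O₂) = 0.008820 / 4 = 0.002205 mol.
V = n × V_m = 0.002205 × 24.0 = 0.0529 L.

0.0529 L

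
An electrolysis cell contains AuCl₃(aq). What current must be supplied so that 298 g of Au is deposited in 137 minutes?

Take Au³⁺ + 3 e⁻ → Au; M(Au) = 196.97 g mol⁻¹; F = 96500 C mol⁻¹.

53.3 A

n(Au) = 298 / 196.97 = 1.513 mol.
n(e⁻) = 3 × 1.513 = 4.539 mol.
Q = n(e⁻)·F = 4.539 × 96500 = 438000 C.
I = Q/t = 438000 / 8220.0 s = 53.3 A.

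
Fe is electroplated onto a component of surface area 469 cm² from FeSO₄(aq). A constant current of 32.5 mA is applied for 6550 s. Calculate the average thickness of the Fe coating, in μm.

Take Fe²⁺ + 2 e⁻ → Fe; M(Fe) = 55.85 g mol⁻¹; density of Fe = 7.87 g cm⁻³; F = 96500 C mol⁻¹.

Q = I·t = 0.03250 × 6550.0 = 212.9 C; n(e⁻) = 0.002206 mol.
n(Fe) = n(e⁻)/2 = 0.001103 mol, so m = 0.001103 × 55.85 = 0.06160 g.
Volume = m/ρ = 0.06160 / 7.87 = 0.007827 cm³.
Thickness = V/A = 0.007827 / 469 = 1.67 × 10⁻⁵ cm = 0.167 μm.

0.167 μm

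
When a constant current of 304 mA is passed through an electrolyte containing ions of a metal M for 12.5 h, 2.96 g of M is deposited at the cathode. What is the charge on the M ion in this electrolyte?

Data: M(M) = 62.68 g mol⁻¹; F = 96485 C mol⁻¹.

+3

Q = I·t = 0.3040 A × 45000 s = 13680 C, so n(e⁻) = 13680/96485 = 0.1418 mol.
n(M) deposited = 2.96 / 62.68 = 0.04722 mol.
Electrons per atom = n(e⁻)/n(M) = 0.1418 / 0.04722 = 3.00 ≈ 3, so the ion is M³⁺.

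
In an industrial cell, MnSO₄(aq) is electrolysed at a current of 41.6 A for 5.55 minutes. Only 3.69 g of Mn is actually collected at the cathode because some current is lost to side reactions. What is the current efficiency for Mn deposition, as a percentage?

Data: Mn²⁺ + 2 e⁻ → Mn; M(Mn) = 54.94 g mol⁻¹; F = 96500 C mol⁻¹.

93.6 %

Q = I·t = 41.60 × 333.00 = 13850 C; n(e⁻) = 13850/96500 = 0.1436 mol.
Theoretical n(Mn) = n(e⁻)/2 = 0.07178 mol, i.e. m_theo = 0.07178 × 54.94 = 3.943 g.
Efficiency = m_actual / m_theo = 3.69 / 3.943 = 93.6 %.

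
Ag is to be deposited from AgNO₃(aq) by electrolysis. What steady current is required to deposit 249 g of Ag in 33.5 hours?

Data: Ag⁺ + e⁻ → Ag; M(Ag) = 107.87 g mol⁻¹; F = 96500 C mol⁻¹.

n(Ag) = 249 / 107.87 = 2.308 mol.
n(e⁻) = 1 × 2.308 = 2.308 mol.
Q = n(e⁻)·F = 2.308 × 96500 = 222800 C.
I = Q/t = 222800 / 120600 s = 1.85 A.

1.85 A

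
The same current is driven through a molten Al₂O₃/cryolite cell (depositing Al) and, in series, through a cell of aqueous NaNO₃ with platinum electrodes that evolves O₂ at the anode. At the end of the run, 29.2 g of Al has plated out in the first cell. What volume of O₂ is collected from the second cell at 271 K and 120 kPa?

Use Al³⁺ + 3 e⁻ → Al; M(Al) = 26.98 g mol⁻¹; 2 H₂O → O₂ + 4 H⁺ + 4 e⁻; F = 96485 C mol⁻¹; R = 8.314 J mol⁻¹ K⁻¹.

n(Al) = 29.2 / 26.98 = 1.082 mol, so n(e⁻) = 3 × 1.082 = 3.247 mol.
The cells are in series, so the same 3.247 mol of electrons passes through the second cell.
2 H₂O → O₂ + 4 H⁺ + 4 e⁻ — 4 mol e⁻ per mol O₂, so n(O₂) = 3.247/4 = 0.8117 mol.
V = nRT/P = (0.8117 × 8.314 × 271) / (120 × 10³) = 0.0152 m³ = 15.2 L.

15.2 L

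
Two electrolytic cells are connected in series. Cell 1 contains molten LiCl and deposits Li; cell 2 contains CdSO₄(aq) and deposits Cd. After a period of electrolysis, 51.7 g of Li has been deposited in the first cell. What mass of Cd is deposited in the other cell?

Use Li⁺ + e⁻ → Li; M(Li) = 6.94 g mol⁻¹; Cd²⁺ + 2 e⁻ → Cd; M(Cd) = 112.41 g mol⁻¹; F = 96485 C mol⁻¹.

n(Li) = 51.7 / 6.94 = 7.450 mol.
Since Li⁺ + e⁻ → Li, n(e⁻) passed = 1 × 7.450 = 7.450 mol.
Cells in series carry the same charge, so the same 7.450 mol of electrons passes through cell 2.
Cd²⁺ + 2 e⁻ → Cd, so n(Cd) = 7.450 / 2 = 3.725 mol.
m(Cd) = 3.725 × 112.41 = 419 g.

419 g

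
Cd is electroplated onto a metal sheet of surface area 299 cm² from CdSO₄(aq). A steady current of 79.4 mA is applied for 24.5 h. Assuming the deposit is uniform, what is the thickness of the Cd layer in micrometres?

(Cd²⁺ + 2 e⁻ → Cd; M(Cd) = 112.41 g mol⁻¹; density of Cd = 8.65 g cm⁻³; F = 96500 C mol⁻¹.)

Q = I·t = 0.07940 × 88200 = 7003 C; n(e⁻) = 0.07257 mol.
n(Cd) = n(e⁻)/2 = 0.03629 mol, so m = 0.03629 × 112.41 = 4.079 g.
Volume = m/ρ = 4.079 / 8.65 = 0.4715 cm³.
Thickness = V/A = 0.4715 / 299 = 0.00158 cm = 15.8 μm.

15.8 μm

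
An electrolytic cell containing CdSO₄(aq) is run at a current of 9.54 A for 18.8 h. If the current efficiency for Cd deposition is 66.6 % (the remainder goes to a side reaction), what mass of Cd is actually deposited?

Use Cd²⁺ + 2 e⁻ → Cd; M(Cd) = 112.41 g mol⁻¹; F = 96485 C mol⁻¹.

250 g

Q = I·t = 9.540 × 67680 = 645700 C.
n(e⁻) = 645700/96485 = 6.692 mol; theoretically n(Cd) = 6.692/2 = 3.346 mol, m_theo = 376.1 g.
At 66.6 % efficiency, m_actual = 0.666 × 376.1 = 250 g.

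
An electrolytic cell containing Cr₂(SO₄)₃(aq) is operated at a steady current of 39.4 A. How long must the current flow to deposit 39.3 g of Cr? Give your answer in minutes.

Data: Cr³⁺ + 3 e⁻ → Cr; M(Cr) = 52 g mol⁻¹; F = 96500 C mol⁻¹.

92.6 min

n(Cr) = m/M = 39.3 / 52 = 0.7558 mol.
Each Cr atom requires 3 electrons, so n(e⁻) = 3 × 0.7558 = 2.267 mol.
Q = n(e⁻)·F = 2.267 × 96500 = 218800 C.
t = Q/I = 218800 / 39.40 A = 5553 s = 92.6 min.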